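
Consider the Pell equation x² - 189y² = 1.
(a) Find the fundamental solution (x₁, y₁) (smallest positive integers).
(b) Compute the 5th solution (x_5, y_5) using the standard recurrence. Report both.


Step 1: Find the fundamental solution (x₁, y₁) of x² - 189y² = 1.
  Expand √189 as a continued fraction. a₀ = ⌊√189⌋ = 13; iterate m_{k+1} = d_k·a_k − m_k, d_{k+1} = (189 − m_{k+1}²)/d_k, a_{k+1} = ⌊(a₀ + m_{k+1})/d_{k+1}⌋ (starting m₀ = 0, d₀ = 1), with convergents p_k = a_k·p_{k-1} + p_{k-2}, q_k = a_k·q_{k-1} + q_{k-2} (p₋₁ = 1, q₋₁ = 0):
  k = 0: a₀ = 13; p₀/q₀ = 13/1; p₀² − 189·q₀² = 169 − 189 = -20.
  k = 1: m = 13, d = 20, a = ⌊(13 + 13)/20⌋ = 1; p/q = (1·13 + 1)/(1·1 + 0) = 14/1; p² − 189·q² = 196 − 189 = 7.
  k = 2: m = 7, d = 7, a = ⌊(13 + 7)/7⌋ = 2; p/q = (2·14 + 13)/(2·1 + 1) = 41/3; p² − 189·q² = 1681 − 1701 = -20.
  k = 3: m = 7, d = 20, a = ⌊(13 + 7)/20⌋ = 1; p/q = (1·41 + 14)/(1·3 + 1) = 55/4; p² − 189·q² = 3025 − 3024 = 1.
  The first convergent with p² − 189·q² = 1 gives the fundamental solution (x₁, y₁) = (55, 4).
Step 2: Apply the recurrence (x_{n+1}, y_{n+1}) = (x₁x_n + 189y₁y_n, x₁y_n + y₁x_n) repeatedly.
  From (x_1, y_1) = (55, 4): x_2 = 55·55 + 189·4·4 = 6049; y_2 = 55·4 + 4·55 = 440.
  From (x_2, y_2) = (6049, 440): x_3 = 55·6049 + 189·4·440 = 665335; y_3 = 55·440 + 4·6049 = 48396.
  From (x_3, y_3) = (665335, 48396): x_4 = 55·665335 + 189·4·48396 = 73180801; y_4 = 55·48396 + 4·665335 = 5323120.
  From (x_4, y_4) = (73180801, 5323120): x_5 = 55·73180801 + 189·4·5323120 = 8049222775; y_5 = 55·5323120 + 4·73180801 = 585494804.
Step 3: Verify x_5² - 189·y_5² = 64789987281578700625 - 64789987281578700624 = 1 (should be 1). ✓

(x_1, y_1) = (55, 4); (x_5, y_5) = (8049222775, 585494804).


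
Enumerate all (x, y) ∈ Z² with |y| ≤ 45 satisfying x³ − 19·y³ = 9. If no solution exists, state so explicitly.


The equation is x³ - 19y³ = 9. For fixed y, x³ = 19·y³ + 9, so a solution requires the RHS to be a perfect cube.
Strategy: iterate y from -45 to 45, compute RHS = 19·y³ + 9, and check whether it is a (positive or negative) perfect cube.
Check small values of y:
  y = 0: RHS = 9 is not a perfect cube.
  y = 1: RHS = 28 is not a perfect cube.
  y = -1: RHS = -10 is not a perfect cube.
  y = 2: RHS = 161 is not a perfect cube.
  y = -2: RHS = -143 is not a perfect cube.
  y = 3: RHS = 522 is not a perfect cube.
  y = -3: RHS = -504 is not a perfect cube.
Continuing the search up to |y| = 45 finds no solutions either.
No (x, y) in the scanned range satisfies the equation.

No integer solutions with |y| ≤ 45.


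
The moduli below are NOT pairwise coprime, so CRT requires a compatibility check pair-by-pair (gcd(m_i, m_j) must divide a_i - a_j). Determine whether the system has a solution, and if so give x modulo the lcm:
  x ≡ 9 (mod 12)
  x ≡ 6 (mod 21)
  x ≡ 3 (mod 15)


Moduli 12, 21, 15 are not pairwise coprime, so CRT works modulo lcm(m_i) when all pairwise compatibility conditions hold.
Pairwise compatibility: gcd(m_i, m_j) must divide a_i - a_j for every pair.
Merge one congruence at a time:
  Start: x ≡ 9 (mod 12).
  Combine with x ≡ 6 (mod 21): gcd(12, 21) = 3; 6 - 9 = -3, which IS divisible by 3, so compatible.
    Write x = 9 + 12·t and substitute into x ≡ 6 (mod 21): 12·t ≡ 6 − 9 = -3 (mod 21).
    Divide the congruence (and modulus) by g = 3: 4·t ≡ -1 (mod 7).
    Reduce coefficients mod 7: 4·t ≡ 6 (mod 7).
    The inverse of 4 mod 7 is 2 (since 4·2 = 8 = 1·7 + 1), so t ≡ 2·6 = 12 ≡ 5 (mod 7).
    Then x = 9 + 12·5 = 69, valid modulo lcm(12, 21) = 84: x ≡ 69 (mod 84).
  Combine with x ≡ 3 (mod 15): gcd(84, 15) = 3; 3 - 69 = -66, which IS divisible by 3, so compatible.
    Write x = 69 + 84·t and substitute into x ≡ 3 (mod 15): 84·t ≡ 3 − 69 = -66 (mod 15).
    Divide the congruence (and modulus) by g = 3: 28·t ≡ -22 (mod 5).
    Reduce coefficients mod 5: 3·t ≡ 3 (mod 5).
    The inverse of 3 mod 5 is 2 (since 3·2 = 6 = 1·5 + 1), so t ≡ 2·3 = 6 ≡ 1 (mod 5).
    Then x = 69 + 84·1 = 153, valid modulo lcm(84, 15) = 420: x ≡ 153 (mod 420).
Verify: 153 mod 12 = 9, 153 mod 21 = 6, 153 mod 15 = 3.

x ≡ 153 (mod 420).


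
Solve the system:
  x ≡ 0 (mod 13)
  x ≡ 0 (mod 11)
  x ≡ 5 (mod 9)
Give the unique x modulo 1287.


Moduli 13, 11, 9 are pairwise coprime; by CRT there is a unique solution modulo M = 13 · 11 · 9 = 1287.
Solve pairwise, accumulating the modulus:
  Start with x ≡ 0 (mod 13).
  Combine with x ≡ 0 (mod 11): since gcd(13, 11) = 1, we get a unique residue mod 143.
    Write x = 0 + 13·t and substitute into x ≡ 0 (mod 11): 13·t ≡ 0 − 0 = 0 (mod 11).
    Reduce coefficients mod 11: 2·t ≡ 0 (mod 11).
    The inverse of 2 mod 11 is 6 (since 2·6 = 12 = 1·11 + 1), so t ≡ 6·0 = 0 ≡ 0 (mod 11).
    Then x = 0 + 13·0 = 0, valid modulo lcm(13, 11) = 143: x ≡ 0 (mod 143).
  Combine with x ≡ 5 (mod 9): since gcd(143, 9) = 1, we get a unique residue mod 1287.
    Write x = 0 + 143·t and substitute into x ≡ 5 (mod 9): 143·t ≡ 5 − 0 = 5 (mod 9).
    Reduce coefficients mod 9: 8·t ≡ 5 (mod 9).
    The inverse of 8 mod 9 is 8 (since 8·8 = 64 = 7·9 + 1), so t ≡ 8·5 = 40 ≡ 4 (mod 9).
    Then x = 0 + 143·4 = 572, valid modulo lcm(143, 9) = 1287: x ≡ 572 (mod 1287).
Verify: 572 mod 13 = 0 ✓, 572 mod 11 = 0 ✓, 572 mod 9 = 5 ✓.

x ≡ 572 (mod 1287).


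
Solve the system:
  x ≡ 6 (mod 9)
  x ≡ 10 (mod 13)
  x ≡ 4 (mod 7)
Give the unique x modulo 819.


Moduli 9, 13, 7 are pairwise coprime; by CRT there is a unique solution modulo M = 9 · 13 · 7 = 819.
Solve pairwise, accumulating the modulus:
  Start with x ≡ 6 (mod 9).
  Combine with x ≡ 10 (mod 13): since gcd(9, 13) = 1, we get a unique residue mod 117.
    Write x = 6 + 9·t and substitute into x ≡ 10 (mod 13): 9·t ≡ 10 − 6 = 4 (mod 13).
    The inverse of 9 mod 13 is 3 (since 9·3 = 27 = 2·13 + 1), so t ≡ 3·4 = 12 ≡ 12 (mod 13).
    Then x = 6 + 9·12 = 114, valid modulo lcm(9, 13) = 117: x ≡ 114 (mod 117).
  Combine with x ≡ 4 (mod 7): since gcd(117, 7) = 1, we get a unique residue mod 819.
    Write x = 114 + 117·t and substitute into x ≡ 4 (mod 7): 117·t ≡ 4 − 114 = -110 (mod 7).
    Reduce coefficients mod 7: 5·t ≡ 2 (mod 7).
    The inverse of 5 mod 7 is 3 (since 5·3 = 15 = 2·7 + 1), so t ≡ 3·2 = 6 ≡ 6 (mod 7).
    Then x = 114 + 117·6 = 816, valid modulo lcm(117, 7) = 819: x ≡ 816 (mod 819).
Verify: 816 mod 9 = 6 ✓, 816 mod 13 = 10 ✓, 816 mod 7 = 4 ✓.

x ≡ 816 (mod 819).


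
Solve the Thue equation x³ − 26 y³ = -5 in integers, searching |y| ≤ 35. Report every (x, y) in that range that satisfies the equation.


The equation is x³ - 26y³ = -5. For fixed y, x³ = 26·y³ − 5, so a solution requires the RHS to be a perfect cube.
Strategy: iterate y from -35 to 35, compute RHS = 26·y³ − 5, and check whether it is a (positive or negative) perfect cube.
Check small values of y:
  y = 0: RHS = -5 is not a perfect cube.
  y = 1: RHS = 21 is not a perfect cube.
  y = -1: RHS = -31 is not a perfect cube.
  y = 2: RHS = 203 is not a perfect cube.
  y = -2: RHS = -213 is not a perfect cube.
  y = 3: RHS = 697 is not a perfect cube.
  y = -3: RHS = -707 is not a perfect cube.
Continuing the search up to |y| = 35 finds no solutions either.
No (x, y) in the scanned range satisfies the equation.

No integer solutions with |y| ≤ 35.


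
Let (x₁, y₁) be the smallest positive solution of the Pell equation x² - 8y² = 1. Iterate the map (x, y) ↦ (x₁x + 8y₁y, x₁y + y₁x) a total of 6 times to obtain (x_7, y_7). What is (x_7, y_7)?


Step 1: Find the fundamental solution (x₁, y₁) of x² - 8y² = 1.
  Expand √8 as a continued fraction. a₀ = ⌊√8⌋ = 2; iterate m_{k+1} = d_k·a_k − m_k, d_{k+1} = (8 − m_{k+1}²)/d_k, a_{k+1} = ⌊(a₀ + m_{k+1})/d_{k+1}⌋ (starting m₀ = 0, d₀ = 1), with convergents p_k = a_k·p_{k-1} + p_{k-2}, q_k = a_k·q_{k-1} + q_{k-2} (p₋₁ = 1, q₋₁ = 0):
  k = 0: a₀ = 2; p₀/q₀ = 2/1; p₀² − 8·q₀² = 4 − 8 = -4.
  k = 1: m = 2, d = 4, a = ⌊(2 + 2)/4⌋ = 1; p/q = (1·2 + 1)/(1·1 + 0) = 3/1; p² − 8·q² = 9 − 8 = 1.
  The first convergent with p² − 8·q² = 1 gives the fundamental solution (x₁, y₁) = (3, 1).
Step 2: Apply the recurrence (x_{n+1}, y_{n+1}) = (x₁x_n + 8y₁y_n, x₁y_n + y₁x_n) repeatedly.
  From (x_1, y_1) = (3, 1): x_2 = 3·3 + 8·1·1 = 17; y_2 = 3·1 + 1·3 = 6.
  From (x_2, y_2) = (17, 6): x_3 = 3·17 + 8·1·6 = 99; y_3 = 3·6 + 1·17 = 35.
  From (x_3, y_3) = (99, 35): x_4 = 3·99 + 8·1·35 = 577; y_4 = 3·35 + 1·99 = 204.
  From (x_4, y_4) = (577, 204): x_5 = 3·577 + 8·1·204 = 3363; y_5 = 3·204 + 1·577 = 1189.
  From (x_5, y_5) = (3363, 1189): x_6 = 3·3363 + 8·1·1189 = 19601; y_6 = 3·1189 + 1·3363 = 6930.
  From (x_6, y_6) = (19601, 6930): x_7 = 3·19601 + 8·1·6930 = 114243; y_7 = 3·6930 + 1·19601 = 40391.
Step 3: Verify x_7² - 8·y_7² = 13051463049 - 13051463048 = 1 (should be 1). ✓

(x_1, y_1) = (3, 1); (x_7, y_7) = (114243, 40391).


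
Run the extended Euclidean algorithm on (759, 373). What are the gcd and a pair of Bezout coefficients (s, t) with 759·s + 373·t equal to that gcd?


Euclidean algorithm on (759, 373) — divide until remainder is 0:
  759 = 2 · 373 + 13
  373 = 28 · 13 + 9
  13 = 1 · 9 + 4
  9 = 2 · 4 + 1
  4 = 4 · 1 + 0
gcd(759, 373) = 1.
Track Bezout coefficients alongside the remainders: start with r₀ = 759 = a·1 + b·0 (s = 1, t = 0) and r₁ = 373 = a·0 + b·1 (s = 0, t = 1); each new remainder r_{k+1} = r_{k-1} − q_k·r_k inherits s_{k+1} = s_{k-1} − q_k·s_k, t_{k+1} = t_{k-1} − q_k·t_k, so r_k = a·s_k + b·t_k at every step:
  q = 2: r = 13, s = 1 − 2·0 = 1, t = 0 − 2·1 = -2  (check: 759·1 + 373·(-2) = 13)
  q = 28: r = 9, s = 0 − 28·1 = -28, t = 1 − 28·(-2) = 57  (check: 759·(-28) + 373·57 = 9)
  q = 1: r = 4, s = 1 − 1·(-28) = 29, t = -2 − 1·57 = -59  (check: 759·29 + 373·(-59) = 4)
  q = 2: r = 1, s = -28 − 2·29 = -86, t = 57 − 2·(-59) = 175  (check: 759·(-86) + 373·175 = 1)
The row with r = 1 (the gcd) gives the Bezout coefficients s = -86, t = 175.
Result: 759 · (-86) + 373 · (175) = 1.

gcd(759, 373) = 1; s = -86, t = 175 (check: 759·(-86) + 373·175 = 1).


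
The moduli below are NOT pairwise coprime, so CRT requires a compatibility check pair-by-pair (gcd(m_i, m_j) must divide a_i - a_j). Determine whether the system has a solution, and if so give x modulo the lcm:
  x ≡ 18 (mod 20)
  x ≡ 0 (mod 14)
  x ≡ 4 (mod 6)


Moduli 20, 14, 6 are not pairwise coprime, so CRT works modulo lcm(m_i) when all pairwise compatibility conditions hold.
Pairwise compatibility: gcd(m_i, m_j) must divide a_i - a_j for every pair.
Merge one congruence at a time:
  Start: x ≡ 18 (mod 20).
  Combine with x ≡ 0 (mod 14): gcd(20, 14) = 2; 0 - 18 = -18, which IS divisible by 2, so compatible.
    Write x = 18 + 20·t and substitute into x ≡ 0 (mod 14): 20·t ≡ 0 − 18 = -18 (mod 14).
    Divide the congruence (and modulus) by g = 2: 10·t ≡ -9 (mod 7).
    Reduce coefficients mod 7: 3·t ≡ 5 (mod 7).
    The inverse of 3 mod 7 is 5 (since 3·5 = 15 = 2·7 + 1), so t ≡ 5·5 = 25 ≡ 4 (mod 7).
    Then x = 18 + 20·4 = 98, valid modulo lcm(20, 14) = 140: x ≡ 98 (mod 140).
  Combine with x ≡ 4 (mod 6): gcd(140, 6) = 2; 4 - 98 = -94, which IS divisible by 2, so compatible.
    Write x = 98 + 140·t and substitute into x ≡ 4 (mod 6): 140·t ≡ 4 − 98 = -94 (mod 6).
    Divide the congruence (and modulus) by g = 2: 70·t ≡ -47 (mod 3).
    Reduce coefficients mod 3: 1·t ≡ 1 (mod 3).
    So t ≡ 1 (mod 3).
    Then x = 98 + 140·1 = 238, valid modulo lcm(140, 6) = 420: x ≡ 238 (mod 420).
Verify: 238 mod 20 = 18, 238 mod 14 = 0, 238 mod 6 = 4.

x ≡ 238 (mod 420).


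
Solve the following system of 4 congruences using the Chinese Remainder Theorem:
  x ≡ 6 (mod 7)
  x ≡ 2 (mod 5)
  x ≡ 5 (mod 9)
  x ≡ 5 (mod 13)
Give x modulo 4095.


Product of moduli M = 7 · 5 · 9 · 13 = 4095.
Merge one congruence at a time:
  Start: x ≡ 6 (mod 7).
  Combine with x ≡ 2 (mod 5); new modulus lcm = 35.
    Write x = 6 + 7·t and substitute into x ≡ 2 (mod 5): 7·t ≡ 2 − 6 = -4 (mod 5).
    Reduce coefficients mod 5: 2·t ≡ 1 (mod 5).
    The inverse of 2 mod 5 is 3 (since 2·3 = 6 = 1·5 + 1), so t ≡ 3·1 = 3 ≡ 3 (mod 5).
    Then x = 6 + 7·3 = 27, valid modulo lcm(7, 5) = 35: x ≡ 27 (mod 35).
  Combine with x ≡ 5 (mod 9); new modulus lcm = 315.
    Write x = 27 + 35·t and substitute into x ≡ 5 (mod 9): 35·t ≡ 5 − 27 = -22 (mod 9).
    Reduce coefficients mod 9: 8·t ≡ 5 (mod 9).
    The inverse of 8 mod 9 is 8 (since 8·8 = 64 = 7·9 + 1), so t ≡ 8·5 = 40 ≡ 4 (mod 9).
    Then x = 27 + 35·4 = 167, valid modulo lcm(35, 9) = 315: x ≡ 167 (mod 315).
  Combine with x ≡ 5 (mod 13); new modulus lcm = 4095.
    Write x = 167 + 315·t and substitute into x ≡ 5 (mod 13): 315·t ≡ 5 − 167 = -162 (mod 13).
    Reduce coefficients mod 13: 3·t ≡ 7 (mod 13).
    The inverse of 3 mod 13 is 9 (since 3·9 = 27 = 2·13 + 1), so t ≡ 9·7 = 63 ≡ 11 (mod 13).
    Then x = 167 + 315·11 = 3632, valid modulo lcm(315, 13) = 4095: x ≡ 3632 (mod 4095).
Verify against each original: 3632 mod 7 = 6, 3632 mod 5 = 2, 3632 mod 9 = 5, 3632 mod 13 = 5.

x ≡ 3632 (mod 4095).


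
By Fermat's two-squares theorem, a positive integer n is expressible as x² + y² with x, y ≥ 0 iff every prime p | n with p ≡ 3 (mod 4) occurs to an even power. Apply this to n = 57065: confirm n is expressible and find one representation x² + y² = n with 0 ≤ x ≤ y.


Step 1: Factor n = 57065 = 5 · 101 · 113.
Step 2: Check the mod-4 condition on each prime factor: 5 ≡ 1 (mod 4), exponent 1; 101 ≡ 1 (mod 4), exponent 1; 113 ≡ 1 (mod 4), exponent 1.
All primes ≡ 3 (mod 4) appear to even exponent (or don't appear), so by the two-squares theorem n IS expressible as a sum of two squares.
Step 3: Build a representation. Here n = 5 · 101 · 113 is a product of primes ≡ 1 (mod 4). Each prime p ≡ 1 (mod 4) is itself a sum of two squares; find a² by testing p − a² for a perfect square:
  5: 5 − 1² = 4 = 2² ⇒ 5 = 1² + 2².
  101: 101 − 1² = 100 = 10² ⇒ 101 = 1² + 10².
  113: 113 − 1² = 112, 113 − 2² = 109, 113 − 3² = 104, 113 − 4² = 97, 113 − 5² = 88, 113 − 6² = 77, 113 − 7² = 64 = 8² ⇒ 113 = 7² + 8².
  Combine using the Brahmagupta–Fibonacci identity (a² + b²)(c² + d²) = (ac − bd)² + (ad + bc)² = (ac + bd)² + (ad − bc)²:
  5 · 101 = 505: from (1² + 2²)(1² + 10²), take (1·1 − 2·10, 1·10 + 2·1) = (1 − 20, 10 + 2) = (-19, 12); dropping signs (only squares matter) gives (19, 12); check 19² + 12² = 361 + 144 = 505 ✓.
  505 · 113 = 57065: from (19² + 12²)(7² + 8²), take (19·7 − 12·8, 19·8 + 12·7) = (133 − 96, 152 + 84) = (37, 236); check 37² + 236² = 1369 + 55696 = 57065 ✓.
Step 4: Order so x ≤ y and verify: 37² + 236² = 1369 + 55696 = 57065 = n. ✓

n = 57065 = 37² + 236² (one valid representation with x ≤ y).


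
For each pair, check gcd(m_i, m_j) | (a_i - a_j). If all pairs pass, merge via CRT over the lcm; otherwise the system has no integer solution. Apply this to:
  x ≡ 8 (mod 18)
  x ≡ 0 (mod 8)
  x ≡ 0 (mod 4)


Moduli 18, 8, 4 are not pairwise coprime, so CRT works modulo lcm(m_i) when all pairwise compatibility conditions hold.
Pairwise compatibility: gcd(m_i, m_j) must divide a_i - a_j for every pair.
Merge one congruence at a time:
  Start: x ≡ 8 (mod 18).
  Combine with x ≡ 0 (mod 8): gcd(18, 8) = 2; 0 - 8 = -8, which IS divisible by 2, so compatible.
    Write x = 8 + 18·t and substitute into x ≡ 0 (mod 8): 18·t ≡ 0 − 8 = -8 (mod 8).
    Divide the congruence (and modulus) by g = 2: 9·t ≡ -4 (mod 4).
    Reduce coefficients mod 4: 1·t ≡ 0 (mod 4).
    So t ≡ 0 (mod 4).
    Then x = 8 + 18·0 = 8, valid modulo lcm(18, 8) = 72: x ≡ 8 (mod 72).
  Combine with x ≡ 0 (mod 4): gcd(72, 4) = 4; 0 - 8 = -8, which IS divisible by 4, so compatible.
    Write x = 8 + 72·t and substitute into x ≡ 0 (mod 4): 72·t ≡ 0 − 8 = -8 (mod 4).
    Divide the congruence (and modulus) by g = 4: 18·t ≡ -2 (mod 1).
    Modulo 1 every t works; take t = 0.
    Then x = 8 + 72·0 = 8, valid modulo lcm(72, 4) = 72: x ≡ 8 (mod 72).
Verify: 8 mod 18 = 8, 8 mod 8 = 0, 8 mod 4 = 0.

x ≡ 8 (mod 72).


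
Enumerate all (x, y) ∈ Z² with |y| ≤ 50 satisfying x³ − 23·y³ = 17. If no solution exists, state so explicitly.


The equation is x³ - 23y³ = 17. For fixed y, x³ = 23·y³ + 17, so a solution requires the RHS to be a perfect cube.
Strategy: iterate y from -50 to 50, compute RHS = 23·y³ + 17, and check whether it is a (positive or negative) perfect cube.
Check small values of y:
  y = 0: RHS = 17 is not a perfect cube.
  y = 1: RHS = 40 is not a perfect cube.
  y = -1: RHS = -6 is not a perfect cube.
  y = 2: RHS = 201 is not a perfect cube.
  y = -2: RHS = -167 is not a perfect cube.
  y = 3: RHS = 638 is not a perfect cube.
  y = -3: RHS = -604 is not a perfect cube.
Continuing the search up to |y| = 50 finds no solutions either.
No (x, y) in the scanned range satisfies the equation.

No integer solutions with |y| ≤ 50.


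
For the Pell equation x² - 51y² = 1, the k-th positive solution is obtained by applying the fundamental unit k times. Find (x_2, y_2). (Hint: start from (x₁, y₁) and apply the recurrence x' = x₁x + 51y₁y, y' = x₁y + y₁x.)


Step 1: Find the fundamental solution (x₁, y₁) of x² - 51y² = 1.
  Expand √51 as a continued fraction. a₀ = ⌊√51⌋ = 7; iterate m_{k+1} = d_k·a_k − m_k, d_{k+1} = (51 − m_{k+1}²)/d_k, a_{k+1} = ⌊(a₀ + m_{k+1})/d_{k+1}⌋ (starting m₀ = 0, d₀ = 1), with convergents p_k = a_k·p_{k-1} + p_{k-2}, q_k = a_k·q_{k-1} + q_{k-2} (p₋₁ = 1, q₋₁ = 0):
  k = 0: a₀ = 7; p₀/q₀ = 7/1; p₀² − 51·q₀² = 49 − 51 = -2.
  k = 1: m = 7, d = 2, a = ⌊(7 + 7)/2⌋ = 7; p/q = (7·7 + 1)/(7·1 + 0) = 50/7; p² − 51·q² = 2500 − 2499 = 1.
  The first convergent with p² − 51·q² = 1 gives the fundamental solution (x₁, y₁) = (50, 7).
Step 2: Apply the recurrence (x_{n+1}, y_{n+1}) = (x₁x_n + 51y₁y_n, x₁y_n + y₁x_n) repeatedly.
  From (x_1, y_1) = (50, 7): x_2 = 50·50 + 51·7·7 = 4999; y_2 = 50·7 + 7·50 = 700.
Step 3: Verify x_2² - 51·y_2² = 24990001 - 24990000 = 1 (should be 1). ✓

(x_1, y_1) = (50, 7); (x_2, y_2) = (4999, 700).


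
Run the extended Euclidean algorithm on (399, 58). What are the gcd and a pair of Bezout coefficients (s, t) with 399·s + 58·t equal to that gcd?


Euclidean algorithm on (399, 58) — divide until remainder is 0:
  399 = 6 · 58 + 51
  58 = 1 · 51 + 7
  51 = 7 · 7 + 2
  7 = 3 · 2 + 1
  2 = 2 · 1 + 0
gcd(399, 58) = 1.
Track Bezout coefficients alongside the remainders: start with r₀ = 399 = a·1 + b·0 (s = 1, t = 0) and r₁ = 58 = a·0 + b·1 (s = 0, t = 1); each new remainder r_{k+1} = r_{k-1} − q_k·r_k inherits s_{k+1} = s_{k-1} − q_k·s_k, t_{k+1} = t_{k-1} − q_k·t_k, so r_k = a·s_k + b·t_k at every step:
  q = 6: r = 51, s = 1 − 6·0 = 1, t = 0 − 6·1 = -6  (check: 399·1 + 58·(-6) = 51)
  q = 1: r = 7, s = 0 − 1·1 = -1, t = 1 − 1·(-6) = 7  (check: 399·(-1) + 58·7 = 7)
  q = 7: r = 2, s = 1 − 7·(-1) = 8, t = -6 − 7·7 = -55  (check: 399·8 + 58·(-55) = 2)
  q = 3: r = 1, s = -1 − 3·8 = -25, t = 7 − 3·(-55) = 172  (check: 399·(-25) + 58·172 = 1)
The row with r = 1 (the gcd) gives the Bezout coefficients s = -25, t = 172.
Result: 399 · (-25) + 58 · (172) = 1.

gcd(399, 58) = 1; s = -25, t = 172 (check: 399·(-25) + 58·172 = 1).


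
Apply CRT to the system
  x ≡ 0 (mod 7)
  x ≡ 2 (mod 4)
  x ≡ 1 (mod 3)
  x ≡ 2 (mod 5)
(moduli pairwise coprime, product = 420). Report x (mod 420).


Product of moduli M = 7 · 4 · 3 · 5 = 420.
Merge one congruence at a time:
  Start: x ≡ 0 (mod 7).
  Combine with x ≡ 2 (mod 4); new modulus lcm = 28.
    Write x = 0 + 7·t and substitute into x ≡ 2 (mod 4): 7·t ≡ 2 − 0 = 2 (mod 4).
    Reduce coefficients mod 4: 3·t ≡ 2 (mod 4).
    The inverse of 3 mod 4 is 3 (since 3·3 = 9 = 2·4 + 1), so t ≡ 3·2 = 6 ≡ 2 (mod 4).
    Then x = 0 + 7·2 = 14, valid modulo lcm(7, 4) = 28: x ≡ 14 (mod 28).
  Combine with x ≡ 1 (mod 3); new modulus lcm = 84.
    Write x = 14 + 28·t and substitute into x ≡ 1 (mod 3): 28·t ≡ 1 − 14 = -13 (mod 3).
    Reduce coefficients mod 3: 1·t ≡ 2 (mod 3).
    So t ≡ 2 (mod 3).
    Then x = 14 + 28·2 = 70, valid modulo lcm(28, 3) = 84: x ≡ 70 (mod 84).
  Combine with x ≡ 2 (mod 5); new modulus lcm = 420.
    Write x = 70 + 84·t and substitute into x ≡ 2 (mod 5): 84·t ≡ 2 − 70 = -68 (mod 5).
    Reduce coefficients mod 5: 4·t ≡ 2 (mod 5).
    The inverse of 4 mod 5 is 4 (since 4·4 = 16 = 3·5 + 1), so t ≡ 4·2 = 8 ≡ 3 (mod 5).
    Then x = 70 + 84·3 = 322, valid modulo lcm(84, 5) = 420: x ≡ 322 (mod 420).
Verify against each original: 322 mod 7 = 0, 322 mod 4 = 2, 322 mod 3 = 1, 322 mod 5 = 2.

x ≡ 322 (mod 420).


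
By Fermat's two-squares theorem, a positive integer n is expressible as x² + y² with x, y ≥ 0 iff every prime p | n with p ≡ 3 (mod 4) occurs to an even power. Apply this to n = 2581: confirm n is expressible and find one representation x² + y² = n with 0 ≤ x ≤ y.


Step 1: Factor n = 2581 = 29 · 89.
Step 2: Check the mod-4 condition on each prime factor: 29 ≡ 1 (mod 4), exponent 1; 89 ≡ 1 (mod 4), exponent 1.
All primes ≡ 3 (mod 4) appear to even exponent (or don't appear), so by the two-squares theorem n IS expressible as a sum of two squares.
Step 3: Build a representation. Here n = 29 · 89 is a product of primes ≡ 1 (mod 4). Each prime p ≡ 1 (mod 4) is itself a sum of two squares; find a² by testing p − a² for a perfect square:
  29: 29 − 1² = 28, 29 − 2² = 25 = 5² ⇒ 29 = 2² + 5².
  89: 89 − 1² = 88, 89 − 2² = 85, 89 − 3² = 80, 89 − 4² = 73, 89 − 5² = 64 = 8² ⇒ 89 = 5² + 8².
  Combine using the Brahmagupta–Fibonacci identity (a² + b²)(c² + d²) = (ac − bd)² + (ad + bc)² = (ac + bd)² + (ad − bc)²:
  29 · 89 = 2581: from (2² + 5²)(5² + 8²), take (2·5 − 5·8, 2·8 + 5·5) = (10 − 40, 16 + 25) = (-30, 41); dropping signs (only squares matter) gives (30, 41); check 30² + 41² = 900 + 1681 = 2581 ✓.
Step 4: Order so x ≤ y and verify: 30² + 41² = 900 + 1681 = 2581 = n. ✓

n = 2581 = 30² + 41² (one valid representation with x ≤ y).


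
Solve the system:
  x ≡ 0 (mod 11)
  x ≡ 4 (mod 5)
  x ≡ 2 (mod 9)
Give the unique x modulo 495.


Moduli 11, 5, 9 are pairwise coprime; by CRT there is a unique solution modulo M = 11 · 5 · 9 = 495.
Solve pairwise, accumulating the modulus:
  Start with x ≡ 0 (mod 11).
  Combine with x ≡ 4 (mod 5): since gcd(11, 5) = 1, we get a unique residue mod 55.
    Write x = 0 + 11·t and substitute into x ≡ 4 (mod 5): 11·t ≡ 4 − 0 = 4 (mod 5).
    Reduce coefficients mod 5: 1·t ≡ 4 (mod 5).
    So t ≡ 4 (mod 5).
    Then x = 0 + 11·4 = 44, valid modulo lcm(11, 5) = 55: x ≡ 44 (mod 55).
  Combine with x ≡ 2 (mod 9): since gcd(55, 9) = 1, we get a unique residue mod 495.
    Write x = 44 + 55·t and substitute into x ≡ 2 (mod 9): 55·t ≡ 2 − 44 = -42 (mod 9).
    Reduce coefficients mod 9: 1·t ≡ 3 (mod 9).
    So t ≡ 3 (mod 9).
    Then x = 44 + 55·3 = 209, valid modulo lcm(55, 9) = 495: x ≡ 209 (mod 495).
Verify: 209 mod 11 = 0 ✓, 209 mod 5 = 4 ✓, 209 mod 9 = 2 ✓.

x ≡ 209 (mod 495).


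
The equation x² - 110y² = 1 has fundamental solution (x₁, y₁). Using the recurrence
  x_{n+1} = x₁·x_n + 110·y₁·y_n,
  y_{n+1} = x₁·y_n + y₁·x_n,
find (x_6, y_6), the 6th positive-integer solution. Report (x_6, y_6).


Step 1: Find the fundamental solution (x₁, y₁) of x² - 110y² = 1.
  Expand √110 as a continued fraction. a₀ = ⌊√110⌋ = 10; iterate m_{k+1} = d_k·a_k − m_k, d_{k+1} = (110 − m_{k+1}²)/d_k, a_{k+1} = ⌊(a₀ + m_{k+1})/d_{k+1}⌋ (starting m₀ = 0, d₀ = 1), with convergents p_k = a_k·p_{k-1} + p_{k-2}, q_k = a_k·q_{k-1} + q_{k-2} (p₋₁ = 1, q₋₁ = 0):
  k = 0: a₀ = 10; p₀/q₀ = 10/1; p₀² − 110·q₀² = 100 − 110 = -10.
  k = 1: m = 10, d = 10, a = ⌊(10 + 10)/10⌋ = 2; p/q = (2·10 + 1)/(2·1 + 0) = 21/2; p² − 110·q² = 441 − 440 = 1.
  The first convergent with p² − 110·q² = 1 gives the fundamental solution (x₁, y₁) = (21, 2).
Step 2: Apply the recurrence (x_{n+1}, y_{n+1}) = (x₁x_n + 110y₁y_n, x₁y_n + y₁x_n) repeatedly.
  From (x_1, y_1) = (21, 2): x_2 = 21·21 + 110·2·2 = 881; y_2 = 21·2 + 2·21 = 84.
  From (x_2, y_2) = (881, 84): x_3 = 21·881 + 110·2·84 = 36981; y_3 = 21·84 + 2·881 = 3526.
  From (x_3, y_3) = (36981, 3526): x_4 = 21·36981 + 110·2·3526 = 1552321; y_4 = 21·3526 + 2·36981 = 148008.
  From (x_4, y_4) = (1552321, 148008): x_5 = 21·1552321 + 110·2·148008 = 65160501; y_5 = 21·148008 + 2·1552321 = 6212810.
  From (x_5, y_5) = (65160501, 6212810): x_6 = 21·65160501 + 110·2·6212810 = 2735188721; y_6 = 21·6212810 + 2·65160501 = 260790012.
Step 3: Verify x_6² - 110·y_6² = 7481257339485615841 - 7481257339485615840 = 1 (should be 1). ✓

(x_1, y_1) = (21, 2); (x_6, y_6) = (2735188721, 260790012).


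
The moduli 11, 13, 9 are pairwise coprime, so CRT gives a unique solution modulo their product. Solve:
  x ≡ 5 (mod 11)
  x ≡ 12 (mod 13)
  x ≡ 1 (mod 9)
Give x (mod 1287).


Moduli 11, 13, 9 are pairwise coprime; by CRT there is a unique solution modulo M = 11 · 13 · 9 = 1287.
Solve pairwise, accumulating the modulus:
  Start with x ≡ 5 (mod 11).
  Combine with x ≡ 12 (mod 13): since gcd(11, 13) = 1, we get a unique residue mod 143.
    Write x = 5 + 11·t and substitute into x ≡ 12 (mod 13): 11·t ≡ 12 − 5 = 7 (mod 13).
    The inverse of 11 mod 13 is 6 (since 11·6 = 66 = 5·13 + 1), so t ≡ 6·7 = 42 ≡ 3 (mod 13).
    Then x = 5 + 11·3 = 38, valid modulo lcm(11, 13) = 143: x ≡ 38 (mod 143).
  Combine with x ≡ 1 (mod 9): since gcd(143, 9) = 1, we get a unique residue mod 1287.
    Write x = 38 + 143·t and substitute into x ≡ 1 (mod 9): 143·t ≡ 1 − 38 = -37 (mod 9).
    Reduce coefficients mod 9: 8·t ≡ 8 (mod 9).
    The inverse of 8 mod 9 is 8 (since 8·8 = 64 = 7·9 + 1), so t ≡ 8·8 = 64 ≡ 1 (mod 9).
    Then x = 38 + 143·1 = 181, valid modulo lcm(143, 9) = 1287: x ≡ 181 (mod 1287).
Verify: 181 mod 11 = 5 ✓, 181 mod 13 = 12 ✓, 181 mod 9 = 1 ✓.

x ≡ 181 (mod 1287).


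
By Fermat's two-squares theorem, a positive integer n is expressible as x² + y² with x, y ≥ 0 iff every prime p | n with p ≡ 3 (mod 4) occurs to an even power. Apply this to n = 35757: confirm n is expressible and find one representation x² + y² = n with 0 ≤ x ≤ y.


Step 1: Factor n = 35757 = 3^2 · 29 · 137.
Step 2: Check the mod-4 condition on each prime factor: 3 ≡ 3 (mod 4), exponent 2 (must be even); 29 ≡ 1 (mod 4), exponent 1; 137 ≡ 1 (mod 4), exponent 1.
All primes ≡ 3 (mod 4) appear to even exponent (or don't appear), so by the two-squares theorem n IS expressible as a sum of two squares.
Step 3: Build a representation. Group n = k² · m with k = 3 and m = 29 · 137 = 3973 (a product of primes ≡ 1 (mod 4)); a representation of m scales to one of n via (k·x)² + (k·y)² = k²(x² + y²). Each prime p ≡ 1 (mod 4) is itself a sum of two squares; find a² by testing p − a² for a perfect square:
  29: 29 − 1² = 28, 29 − 2² = 25 = 5² ⇒ 29 = 2² + 5².
  137: 137 − 1² = 136, 137 − 2² = 133, 137 − 3² = 128, 137 − 4² = 121 = 11² ⇒ 137 = 4² + 11².
  Combine using the Brahmagupta–Fibonacci identity (a² + b²)(c² + d²) = (ac − bd)² + (ad + bc)² = (ac + bd)² + (ad − bc)²:
  29 · 137 = 3973: from (2² + 5²)(4² + 11²), take (2·4 − 5·11, 2·11 + 5·4) = (8 − 55, 22 + 20) = (-47, 42); dropping signs (only squares matter) gives (47, 42); check 47² + 42² = 2209 + 1764 = 3973 ✓.
  Scale by k = 3: (3·47, 3·42) = (141, 126).
Step 4: Order so x ≤ y and verify: 126² + 141² = 15876 + 19881 = 35757 = n. ✓

n = 35757 = 126² + 141² (one valid representation with x ≤ y).


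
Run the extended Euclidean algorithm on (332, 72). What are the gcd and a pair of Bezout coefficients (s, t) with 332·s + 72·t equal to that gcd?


Euclidean algorithm on (332, 72) — divide until remainder is 0:
  332 = 4 · 72 + 44
  72 = 1 · 44 + 28
  44 = 1 · 28 + 16
  28 = 1 · 16 + 12
  16 = 1 · 12 + 4
  12 = 3 · 4 + 0
gcd(332, 72) = 4.
Track Bezout coefficients alongside the remainders: start with r₀ = 332 = a·1 + b·0 (s = 1, t = 0) and r₁ = 72 = a·0 + b·1 (s = 0, t = 1); each new remainder r_{k+1} = r_{k-1} − q_k·r_k inherits s_{k+1} = s_{k-1} − q_k·s_k, t_{k+1} = t_{k-1} − q_k·t_k, so r_k = a·s_k + b·t_k at every step:
  q = 4: r = 44, s = 1 − 4·0 = 1, t = 0 − 4·1 = -4  (check: 332·1 + 72·(-4) = 44)
  q = 1: r = 28, s = 0 − 1·1 = -1, t = 1 − 1·(-4) = 5  (check: 332·(-1) + 72·5 = 28)
  q = 1: r = 16, s = 1 − 1·(-1) = 2, t = -4 − 1·5 = -9  (check: 332·2 + 72·(-9) = 16)
  q = 1: r = 12, s = -1 − 1·2 = -3, t = 5 − 1·(-9) = 14  (check: 332·(-3) + 72·14 = 12)
  q = 1: r = 4, s = 2 − 1·(-3) = 5, t = -9 − 1·14 = -23  (check: 332·5 + 72·(-23) = 4)
The row with r = 4 (the gcd) gives the Bezout coefficients s = 5, t = -23.
Result: 332 · (5) + 72 · (-23) = 4.

gcd(332, 72) = 4; s = 5, t = -23 (check: 332·5 + 72·(-23) = 4).


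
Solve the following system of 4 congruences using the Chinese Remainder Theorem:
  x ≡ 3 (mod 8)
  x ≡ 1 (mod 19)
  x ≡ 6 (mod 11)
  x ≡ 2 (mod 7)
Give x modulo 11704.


Product of moduli M = 8 · 19 · 11 · 7 = 11704.
Merge one congruence at a time:
  Start: x ≡ 3 (mod 8).
  Combine with x ≡ 1 (mod 19); new modulus lcm = 152.
    Write x = 3 + 8·t and substitute into x ≡ 1 (mod 19): 8·t ≡ 1 − 3 = -2 (mod 19).
    Reduce coefficients mod 19: 8·t ≡ 17 (mod 19).
    The inverse of 8 mod 19 is 12 (since 8·12 = 96 = 5·19 + 1), so t ≡ 12·17 = 204 ≡ 14 (mod 19).
    Then x = 3 + 8·14 = 115, valid modulo lcm(8, 19) = 152: x ≡ 115 (mod 152).
  Combine with x ≡ 6 (mod 11); new modulus lcm = 1672.
    Write x = 115 + 152·t and substitute into x ≡ 6 (mod 11): 152·t ≡ 6 − 115 = -109 (mod 11).
    Reduce coefficients mod 11: 9·t ≡ 1 (mod 11).
    The inverse of 9 mod 11 is 5 (since 9·5 = 45 = 4·11 + 1), so t ≡ 5·1 = 5 ≡ 5 (mod 11).
    Then x = 115 + 152·5 = 875, valid modulo lcm(152, 11) = 1672: x ≡ 875 (mod 1672).
  Combine with x ≡ 2 (mod 7); new modulus lcm = 11704.
    Write x = 875 + 1672·t and substitute into x ≡ 2 (mod 7): 1672·t ≡ 2 − 875 = -873 (mod 7).
    Reduce coefficients mod 7: 6·t ≡ 2 (mod 7).
    The inverse of 6 mod 7 is 6 (since 6·6 = 36 = 5·7 + 1), so t ≡ 6·2 = 12 ≡ 5 (mod 7).
    Then x = 875 + 1672·5 = 9235, valid modulo lcm(1672, 7) = 11704: x ≡ 9235 (mod 11704).
Verify against each original: 9235 mod 8 = 3, 9235 mod 19 = 1, 9235 mod 11 = 6, 9235 mod 7 = 2.

x ≡ 9235 (mod 11704).


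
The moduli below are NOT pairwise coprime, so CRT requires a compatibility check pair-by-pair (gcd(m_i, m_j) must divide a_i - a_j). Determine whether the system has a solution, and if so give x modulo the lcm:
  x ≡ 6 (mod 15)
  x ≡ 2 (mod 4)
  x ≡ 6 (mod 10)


Moduli 15, 4, 10 are not pairwise coprime, so CRT works modulo lcm(m_i) when all pairwise compatibility conditions hold.
Pairwise compatibility: gcd(m_i, m_j) must divide a_i - a_j for every pair.
Merge one congruence at a time:
  Start: x ≡ 6 (mod 15).
  Combine with x ≡ 2 (mod 4): gcd(15, 4) = 1; 2 - 6 = -4, which IS divisible by 1, so compatible.
    Write x = 6 + 15·t and substitute into x ≡ 2 (mod 4): 15·t ≡ 2 − 6 = -4 (mod 4).
    Reduce coefficients mod 4: 3·t ≡ 0 (mod 4).
    The inverse of 3 mod 4 is 3 (since 3·3 = 9 = 2·4 + 1), so t ≡ 3·0 = 0 ≡ 0 (mod 4).
    Then x = 6 + 15·0 = 6, valid modulo lcm(15, 4) = 60: x ≡ 6 (mod 60).
  Combine with x ≡ 6 (mod 10): gcd(60, 10) = 10; 6 - 6 = 0, which IS divisible by 10, so compatible.
    Write x = 6 + 60·t and substitute into x ≡ 6 (mod 10): 60·t ≡ 6 − 6 = 0 (mod 10).
    Divide the congruence (and modulus) by g = 10: 6·t ≡ 0 (mod 1).
    Modulo 1 every t works; take t = 0.
    Then x = 6 + 60·0 = 6, valid modulo lcm(60, 10) = 60: x ≡ 6 (mod 60).
Verify: 6 mod 15 = 6, 6 mod 4 = 2, 6 mod 10 = 6.

x ≡ 6 (mod 60).


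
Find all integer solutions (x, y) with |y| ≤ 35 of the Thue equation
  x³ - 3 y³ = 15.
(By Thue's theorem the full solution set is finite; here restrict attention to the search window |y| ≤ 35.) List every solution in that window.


The equation is x³ - 3y³ = 15. For fixed y, x³ = 3·y³ + 15, so a solution requires the RHS to be a perfect cube.
Strategy: iterate y from -35 to 35, compute RHS = 3·y³ + 15, and check whether it is a (positive or negative) perfect cube.
Check small values of y:
  y = 0: RHS = 15 is not a perfect cube.
  y = 1: RHS = 18 is not a perfect cube.
  y = -1: RHS = 12 is not a perfect cube.
  y = 2: RHS = 39 is not a perfect cube.
  y = -2: RHS = -9 is not a perfect cube.
  y = 3: RHS = 96 is not a perfect cube.
  y = -3: RHS = -66 is not a perfect cube.
Continuing the search up to |y| = 35 finds no solutions either.
No (x, y) in the scanned range satisfies the equation.

No integer solutions with |y| ≤ 35.


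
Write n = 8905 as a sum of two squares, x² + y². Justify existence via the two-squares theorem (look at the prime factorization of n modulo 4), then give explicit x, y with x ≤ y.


Step 1: Factor n = 8905 = 5 · 13 · 137.
Step 2: Check the mod-4 condition on each prime factor: 5 ≡ 1 (mod 4), exponent 1; 13 ≡ 1 (mod 4), exponent 1; 137 ≡ 1 (mod 4), exponent 1.
All primes ≡ 3 (mod 4) appear to even exponent (or don't appear), so by the two-squares theorem n IS expressible as a sum of two squares.
Step 3: Build a representation. Here n = 5 · 13 · 137 is a product of primes ≡ 1 (mod 4). Each prime p ≡ 1 (mod 4) is itself a sum of two squares; find a² by testing p − a² for a perfect square:
  5: 5 − 1² = 4 = 2² ⇒ 5 = 1² + 2².
  13: 13 − 1² = 12, 13 − 2² = 9 = 3² ⇒ 13 = 2² + 3².
  137: 137 − 1² = 136, 137 − 2² = 133, 137 − 3² = 128, 137 − 4² = 121 = 11² ⇒ 137 = 4² + 11².
  Combine using the Brahmagupta–Fibonacci identity (a² + b²)(c² + d²) = (ac − bd)² + (ad + bc)² = (ac + bd)² + (ad − bc)²:
  5 · 13 = 65: from (1² + 2²)(2² + 3²), take (1·2 − 2·3, 1·3 + 2·2) = (2 − 6, 3 + 4) = (-4, 7); dropping signs (only squares matter) gives (4, 7); check 4² + 7² = 16 + 49 = 65 ✓.
  65 · 137 = 8905: from (4² + 7²)(4² + 11²), take (4·4 − 7·11, 4·11 + 7·4) = (16 − 77, 44 + 28) = (-61, 72); dropping signs (only squares matter) gives (61, 72); check 61² + 72² = 3721 + 5184 = 8905 ✓.
Step 4: Order so x ≤ y and verify: 61² + 72² = 3721 + 5184 = 8905 = n. ✓

n = 8905 = 61² + 72² (one valid representation with x ≤ y).


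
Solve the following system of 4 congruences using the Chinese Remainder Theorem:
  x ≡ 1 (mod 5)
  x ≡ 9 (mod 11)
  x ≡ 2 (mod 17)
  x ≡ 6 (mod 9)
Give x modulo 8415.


Product of moduli M = 5 · 11 · 17 · 9 = 8415.
Merge one congruence at a time:
  Start: x ≡ 1 (mod 5).
  Combine with x ≡ 9 (mod 11); new modulus lcm = 55.
    Write x = 1 + 5·t and substitute into x ≡ 9 (mod 11): 5·t ≡ 9 − 1 = 8 (mod 11).
    The inverse of 5 mod 11 is 9 (since 5·9 = 45 = 4·11 + 1), so t ≡ 9·8 = 72 ≡ 6 (mod 11).
    Then x = 1 + 5·6 = 31, valid modulo lcm(5, 11) = 55: x ≡ 31 (mod 55).
  Combine with x ≡ 2 (mod 17); new modulus lcm = 935.
    Write x = 31 + 55·t and substitute into x ≡ 2 (mod 17): 55·t ≡ 2 − 31 = -29 (mod 17).
    Reduce coefficients mod 17: 4·t ≡ 5 (mod 17).
    The inverse of 4 mod 17 is 13 (since 4·13 = 52 = 3·17 + 1), so t ≡ 13·5 = 65 ≡ 14 (mod 17).
    Then x = 31 + 55·14 = 801, valid modulo lcm(55, 17) = 935: x ≡ 801 (mod 935).
  Combine with x ≡ 6 (mod 9); new modulus lcm = 8415.
    Write x = 801 + 935·t and substitute into x ≡ 6 (mod 9): 935·t ≡ 6 − 801 = -795 (mod 9).
    Reduce coefficients mod 9: 8·t ≡ 6 (mod 9).
    The inverse of 8 mod 9 is 8 (since 8·8 = 64 = 7·9 + 1), so t ≡ 8·6 = 48 ≡ 3 (mod 9).
    Then x = 801 + 935·3 = 3606, valid modulo lcm(935, 9) = 8415: x ≡ 3606 (mod 8415).
Verify against each original: 3606 mod 5 = 1, 3606 mod 11 = 9, 3606 mod 17 = 2, 3606 mod 9 = 6.

x ≡ 3606 (mod 8415).


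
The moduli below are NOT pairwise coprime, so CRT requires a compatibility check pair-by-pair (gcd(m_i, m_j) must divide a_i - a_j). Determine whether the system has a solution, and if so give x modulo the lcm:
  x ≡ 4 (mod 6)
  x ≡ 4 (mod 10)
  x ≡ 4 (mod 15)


Moduli 6, 10, 15 are not pairwise coprime, so CRT works modulo lcm(m_i) when all pairwise compatibility conditions hold.
Pairwise compatibility: gcd(m_i, m_j) must divide a_i - a_j for every pair.
Merge one congruence at a time:
  Start: x ≡ 4 (mod 6).
  Combine with x ≡ 4 (mod 10): gcd(6, 10) = 2; 4 - 4 = 0, which IS divisible by 2, so compatible.
    Write x = 4 + 6·t and substitute into x ≡ 4 (mod 10): 6·t ≡ 4 − 4 = 0 (mod 10).
    Divide the congruence (and modulus) by g = 2: 3·t ≡ 0 (mod 5).
    The inverse of 3 mod 5 is 2 (since 3·2 = 6 = 1·5 + 1), so t ≡ 2·0 = 0 ≡ 0 (mod 5).
    Then x = 4 + 6·0 = 4, valid modulo lcm(6, 10) = 30: x ≡ 4 (mod 30).
  Combine with x ≡ 4 (mod 15): gcd(30, 15) = 15; 4 - 4 = 0, which IS divisible by 15, so compatible.
    Write x = 4 + 30·t and substitute into x ≡ 4 (mod 15): 30·t ≡ 4 − 4 = 0 (mod 15).
    Divide the congruence (and modulus) by g = 15: 2·t ≡ 0 (mod 1).
    Modulo 1 every t works; take t = 0.
    Then x = 4 + 30·0 = 4, valid modulo lcm(30, 15) = 30: x ≡ 4 (mod 30).
Verify: 4 mod 6 = 4, 4 mod 10 = 4, 4 mod 15 = 4.

x ≡ 4 (mod 30).


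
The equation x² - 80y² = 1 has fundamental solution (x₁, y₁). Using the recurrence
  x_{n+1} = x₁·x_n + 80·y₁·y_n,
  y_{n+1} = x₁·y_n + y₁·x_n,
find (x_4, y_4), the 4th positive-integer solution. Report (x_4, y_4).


Step 1: Find the fundamental solution (x₁, y₁) of x² - 80y² = 1.
  Expand √80 as a continued fraction. a₀ = ⌊√80⌋ = 8; iterate m_{k+1} = d_k·a_k − m_k, d_{k+1} = (80 − m_{k+1}²)/d_k, a_{k+1} = ⌊(a₀ + m_{k+1})/d_{k+1}⌋ (starting m₀ = 0, d₀ = 1), with convergents p_k = a_k·p_{k-1} + p_{k-2}, q_k = a_k·q_{k-1} + q_{k-2} (p₋₁ = 1, q₋₁ = 0):
  k = 0: a₀ = 8; p₀/q₀ = 8/1; p₀² − 80·q₀² = 64 − 80 = -16.
  k = 1: m = 8, d = 16, a = ⌊(8 + 8)/16⌋ = 1; p/q = (1·8 + 1)/(1·1 + 0) = 9/1; p² − 80·q² = 81 − 80 = 1.
  The first convergent with p² − 80·q² = 1 gives the fundamental solution (x₁, y₁) = (9, 1).
Step 2: Apply the recurrence (x_{n+1}, y_{n+1}) = (x₁x_n + 80y₁y_n, x₁y_n + y₁x_n) repeatedly.
  From (x_1, y_1) = (9, 1): x_2 = 9·9 + 80·1·1 = 161; y_2 = 9·1 + 1·9 = 18.
  From (x_2, y_2) = (161, 18): x_3 = 9·161 + 80·1·18 = 2889; y_3 = 9·18 + 1·161 = 323.
  From (x_3, y_3) = (2889, 323): x_4 = 9·2889 + 80·1·323 = 51841; y_4 = 9·323 + 1·2889 = 5796.
Step 3: Verify x_4² - 80·y_4² = 2687489281 - 2687489280 = 1 (should be 1). ✓

(x_1, y_1) = (9, 1); (x_4, y_4) = (51841, 5796).


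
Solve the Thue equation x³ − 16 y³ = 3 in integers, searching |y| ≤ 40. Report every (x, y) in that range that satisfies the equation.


The equation is x³ - 16y³ = 3. For fixed y, x³ = 16·y³ + 3, so a solution requires the RHS to be a perfect cube.
Strategy: iterate y from -40 to 40, compute RHS = 16·y³ + 3, and check whether it is a (positive or negative) perfect cube.
Check small values of y:
  y = 0: RHS = 3 is not a perfect cube.
  y = 1: RHS = 19 is not a perfect cube.
  y = -1: RHS = -13 is not a perfect cube.
  y = 2: RHS = 131 is not a perfect cube.
  y = -2: RHS = -125 = (-5)³ ⇒ x = -5 works.
  y = 3: RHS = 435 is not a perfect cube.
  y = -3: RHS = -429 is not a perfect cube.
Continuing the search up to |y| = 40 finds no further solutions beyond those listed.
Collected solutions: (-5, -2).

Solutions (with |y| ≤ 40): (-5, -2).
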